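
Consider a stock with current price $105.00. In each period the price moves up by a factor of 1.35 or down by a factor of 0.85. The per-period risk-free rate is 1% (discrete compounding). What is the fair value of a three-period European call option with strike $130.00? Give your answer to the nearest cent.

$10.70

Risk-neutral probability p = (1 + 0.01 − 0.85)/(1.35 − 0.85) = 0.1600/0.5000 = 0.3200
Terminal stock prices: S_uuu = 258.3, S_uud = 162.7, S_udd = 102.4, S_ddd = 64.48
Terminal payoffs (S − K): max(128.3, 0) = 128.3, max(32.66, 0) = 32.66, max(-27.59, 0) = 0, max(-65.52, 0) = 0
Node uu (S = 191.4): V_uu = 1/1.01·[0.3200·128.3394 + 0.6800·32.6581] = 62.6496
Node ud (S = 120.5): V_ud = 1/1.01·[0.3200·32.6581 + 0.6800·0.0000] = 10.3471
Node dd (S = 75.86): V_dd = 1/1.01·[0.3200·0.0000 + 0.6800·0.0000] = 0.0000
Node u (S = 141.8): V_u = 1/1.01·[0.3200·62.6496 + 0.6800·10.3471] = 26.8158
Node d (S = 89.25): V_d = 1/1.01·[0.3200·10.3471 + 0.6800·0.0000] = 3.2783
Node 0 (S = 105): V_0 = 1/1.01·[0.3200·26.8158 + 0.6800·3.2783] = 10.7033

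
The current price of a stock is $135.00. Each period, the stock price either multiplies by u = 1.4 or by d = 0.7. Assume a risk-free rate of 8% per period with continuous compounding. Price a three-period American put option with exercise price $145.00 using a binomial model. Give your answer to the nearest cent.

$25.71

Risk-neutral probability p = (e^0.08 − 0.7)/(1.4 − 0.7) = 0.3833/0.7000 = 0.5476
Terminal stock prices: S_uuu = 370.4, S_uud = 185.2, S_udd = 92.61, S_ddd = 46.3
Terminal payoffs (K − S): max(-225.4, 0) = 0, max(-40.22, 0) = 0, max(52.39, 0) = 52.39, max(98.7, 0) = 98.7
Node uu (S = 264.6): continuation = e^(−0.08)·[0.5476·0.0000 + 0.4524·0.0000] = 0.0000; exercise value = 0.0000 ≤ continuation, so V_uu = 0.0000
Node ud (S = 132.3): continuation = e^(−0.08)·[0.5476·0.0000 + 0.4524·52.3900] = 21.8813; exercise value = 12.7000 ≤ continuation, so V_ud = 21.8813
Node dd (S = 66.15): continuation = e^(−0.08)·[0.5476·52.3900 + 0.4524·98.6950] = 67.7019; exercise value = 78.8500 > continuation, so V_dd = 78.8500 (exercise)
Node u (S = 189): continuation = e^(−0.08)·[0.5476·0.0000 + 0.4524·21.8813] = 9.1390; exercise value = 0.0000 ≤ continuation, so V_u = 9.1390
Node d (S = 94.5): continuation = e^(−0.08)·[0.5476·21.8813 + 0.4524·78.8500] = 43.9926; exercise value = 50.5000 > continuation, so V_d = 50.5000 (exercise)
Node 0 (S = 135): continuation = e^(−0.08)·[0.5476·9.1390 + 0.4524·50.5000] = 25.7112; exercise value = 10.0000 ≤ continuation, so V_0 = 25.7112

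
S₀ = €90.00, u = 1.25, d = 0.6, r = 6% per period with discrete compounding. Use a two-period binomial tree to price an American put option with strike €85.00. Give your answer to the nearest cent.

€11.77

Risk-neutral probability p = (1 + 0.06 − 0.6)/(1.25 − 0.6) = 0.4600/0.6500 = 0.7077
Terminal stock prices: S_uu = 140.6, S_ud = 67.5, S_dd = 32.4
Terminal payoffs (K − S): max(-55.62, 0) = 0, max(17.5, 0) = 17.5, max(52.6, 0) = 52.6
Node u (S = 112.5): continuation = 1/1.06·[0.7077·0.0000 + 0.2923·17.5000] = 4.8258; exercise value = 0.0000 ≤ continuation, so V_u = 4.8258
Node d (S = 54): continuation = 1/1.06·[0.7077·17.5000 + 0.2923·52.6000] = 26.1887; exercise value = 31.0000 > continuation, so V_d = 31.0000 (exercise)
Node 0 (S = 90): continuation = 1/1.06·[0.7077·4.8258 + 0.2923·31.0000] = 11.7705; exercise value = 0.0000 ≤ continuation, so V_0 = 11.7705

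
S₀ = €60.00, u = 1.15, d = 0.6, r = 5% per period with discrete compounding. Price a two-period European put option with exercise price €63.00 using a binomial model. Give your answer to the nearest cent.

Risk-neutral probability p = (1 + 0.05 − 0.6)/(1.15 − 0.6) = 0.4500/0.5500 = 0.8182
Terminal stock prices: S_uu = 79.35, S_ud = 41.4, S_dd = 21.6
Terminal payoffs (K − S): max(-16.35, 0) = 0, max(21.6, 0) = 21.6, max(41.4, 0) = 41.4
Node u (S = 69): V_u = 1/1.05·[0.8182·0.0000 + 0.1818·21.6000] = 3.7403
Node d (S = 36): V_d = 1/1.05·[0.8182·21.6000 + 0.1818·41.4000] = 24.0000
Node 0 (S = 60): V_0 = 1/1.05·[0.8182·3.7403 + 0.1818·24.0000] = 7.0703

€7.07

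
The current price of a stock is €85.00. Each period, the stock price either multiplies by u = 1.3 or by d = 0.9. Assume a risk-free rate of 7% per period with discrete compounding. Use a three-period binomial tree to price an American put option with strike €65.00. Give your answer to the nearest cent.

Risk-neutral probability p = (1 + 0.07 − 0.9)/(1.3 − 0.9) = 0.1700/0.4000 = 0.4250
Terminal stock prices: S_uuu = 186.7, S_uud = 129.3, S_udd = 89.51, S_ddd = 61.97
Terminal payoffs (K − S): max(-121.7, 0) = 0, max(-64.28, 0) = 0, max(-24.51, 0) = 0, max(3.035, 0) = 3.035
Node uu (S = 143.7): continuation = 1/1.07·[0.4250·0.0000 + 0.5750·0.0000] = 0.0000; exercise value = 0.0000 ≤ continuation, so V_uu = 0.0000
Node ud (S = 99.45): continuation = 1/1.07·[0.4250·0.0000 + 0.5750·0.0000] = 0.0000; exercise value = 0.0000 ≤ continuation, so V_ud = 0.0000
Node dd (S = 68.85): continuation = 1/1.07·[0.4250·0.0000 + 0.5750·3.0350] = 1.6310; exercise value = 0.0000 ≤ continuation, so V_dd = 1.6310
Node u (S = 110.5): continuation = 1/1.07·[0.4250·0.0000 + 0.5750·0.0000] = 0.0000; exercise value = 0.0000 ≤ continuation, so V_u = 0.0000
Node d (S = 76.5): continuation = 1/1.07·[0.4250·0.0000 + 0.5750·1.6310] = 0.8764; exercise value = 0.0000 ≤ continuation, so V_d = 0.8764
Node 0 (S = 85): continuation = 1/1.07·[0.4250·0.0000 + 0.5750·0.8764] = 0.4710; exercise value = 0.0000 ≤ continuation, so V_0 = 0.4710

€0.47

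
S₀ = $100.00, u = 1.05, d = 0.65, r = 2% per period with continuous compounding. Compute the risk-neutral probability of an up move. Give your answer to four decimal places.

Risk-neutral probability p = (e^0.02 − 0.65)/(1.05 − 0.65) = 0.3702/0.4000 = 0.9255

p = 0.9255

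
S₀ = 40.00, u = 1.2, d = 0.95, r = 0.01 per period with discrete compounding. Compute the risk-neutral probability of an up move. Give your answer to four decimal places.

Risk-neutral probability p = (1 + 0.01 − 0.95)/(1.2 − 0.95) = 0.0600/0.2500 = 0.2400

p = 0.2400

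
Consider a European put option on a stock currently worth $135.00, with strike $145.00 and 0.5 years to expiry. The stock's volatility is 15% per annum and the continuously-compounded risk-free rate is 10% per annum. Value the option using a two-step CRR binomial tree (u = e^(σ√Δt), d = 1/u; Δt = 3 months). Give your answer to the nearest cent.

$7.69

CRR parameters: u = e^(σ√Δt) = e^(0.15·√0.25) = 1.0779, d = 1/u = 0.9277
Per-period rate: rΔt = 0.1·0.25 = 0.025, so R = e^0.025 = 1.0253
Risk-neutral probability p = (e^0.025 − 0.9277)/(1.0779 − 0.9277) = 0.0976/0.1501 = 0.6499
Terminal stock prices: S_uu = 156.8, S_ud = 135, S_dd = 116.2
Terminal payoffs (K − S): max(-11.85, 0) = 0, max(10, 0) = 10, max(28.8, 0) = 28.8
Node u (S = 145.5): V_u = e^(−0.025)·[0.6499·0.0000 + 0.3501·10.0000] = 3.4149
Node d (S = 125.2): V_d = e^(−0.025)·[0.6499·10.0000 + 0.3501·28.8044] = 16.1746
Node 0 (S = 135): V_0 = e^(−0.025)·[0.6499·3.4149 + 0.3501·16.1746] = 7.6878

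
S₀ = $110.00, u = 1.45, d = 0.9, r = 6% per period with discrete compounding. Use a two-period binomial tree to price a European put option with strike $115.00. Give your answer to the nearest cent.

$11.59

Risk-neutral probability p = (1 + 0.06 − 0.9)/(1.45 − 0.9) = 0.1600/0.5500 = 0.2909
Terminal stock prices: S_uu = 231.3, S_ud = 143.6, S_dd = 89.1
Terminal payoffs (K − S): max(-116.3, 0) = 0, max(-28.55, 0) = 0, max(25.9, 0) = 25.9
Node u (S = 159.5): V_u = 1/1.06·[0.2909·0.0000 + 0.7091·0.0000] = 0.0000
Node d (S = 99): V_d = 1/1.06·[0.2909·0.0000 + 0.7091·25.9000] = 17.3259
Node 0 (S = 110): V_0 = 1/1.06·[0.2909·0.0000 + 0.7091·17.3259] = 11.5902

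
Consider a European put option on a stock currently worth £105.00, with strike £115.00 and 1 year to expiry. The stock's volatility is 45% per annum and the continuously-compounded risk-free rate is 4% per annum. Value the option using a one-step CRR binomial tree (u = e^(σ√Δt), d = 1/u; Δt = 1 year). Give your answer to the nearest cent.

£26.17

CRR parameters: u = e^(σ√Δt) = e^(0.45·√1) = 1.5683, d = 1/u = 0.6376
Per-period rate: rΔt = 0.04·1 = 0.04, so R = e^0.04 = 1.0408
Risk-neutral probability p = (e^0.04 − 0.6376)/(1.5683 − 0.6376) = 0.4032/0.9307 = 0.4332
Terminal stock prices: S_u = 164.7, S_d = 66.95
Terminal payoffs (K − S): max(-49.67, 0) = 0, max(48.05, 0) = 48.05
Node 0 (S = 105): V_0 = e^(−0.04)·[0.4332·0.0000 + 0.5668·48.0490] = 26.1658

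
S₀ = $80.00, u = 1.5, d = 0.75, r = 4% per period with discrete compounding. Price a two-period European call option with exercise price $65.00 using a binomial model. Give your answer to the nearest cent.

$26.86

Risk-neutral probability p = (1 + 0.04 − 0.75)/(1.5 − 0.75) = 0.2900/0.7500 = 0.3867
Terminal stock prices: S_uu = 180, S_ud = 90, S_dd = 45
Terminal payoffs (S − K): max(115, 0) = 115, max(25, 0) = 25, max(-20, 0) = 0
Node u (S = 120): V_u = 1/1.04·[0.3867·115.0000 + 0.6133·25.0000] = 57.5000
Node d (S = 60): V_d = 1/1.04·[0.3867·25.0000 + 0.6133·0.0000] = 9.2949
Node 0 (S = 80): V_0 = 1/1.04·[0.3867·57.5000 + 0.6133·9.2949] = 26.8598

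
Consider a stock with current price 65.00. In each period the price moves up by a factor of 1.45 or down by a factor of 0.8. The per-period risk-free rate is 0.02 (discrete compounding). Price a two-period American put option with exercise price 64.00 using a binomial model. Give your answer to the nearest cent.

9.42

Risk-neutral probability p = (1 + 0.02 − 0.8)/(1.45 − 0.8) = 0.2200/0.6500 = 0.3385
Terminal stock prices: S_uu = 136.7, S_ud = 75.4, S_dd = 41.6
Terminal payoffs (K − S): max(-72.66, 0) = 0, max(-11.4, 0) = 0, max(22.4, 0) = 22.4
Node u (S = 94.25): continuation = 1/1.02·[0.3385·0.0000 + 0.6615·0.0000] = 0.0000; exercise value = 0.0000 ≤ continuation, so V_u = 0.0000
Node d (S = 52): continuation = 1/1.02·[0.3385·0.0000 + 0.6615·22.4000] = 14.5279; exercise value = 12.0000 ≤ continuation, so V_d = 14.5279
Node 0 (S = 65): continuation = 1/1.02·[0.3385·0.0000 + 0.6615·14.5279] = 9.4223; exercise value = 0.0000 ≤ continuation, so V_0 = 9.4223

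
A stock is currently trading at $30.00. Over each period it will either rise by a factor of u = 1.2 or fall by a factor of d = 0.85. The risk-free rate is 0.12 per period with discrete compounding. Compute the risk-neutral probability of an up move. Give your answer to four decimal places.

Risk-neutral probability p = (1 + 0.12 − 0.85)/(1.2 − 0.85) = 0.2700/0.3500 = 0.7714

p = 0.7714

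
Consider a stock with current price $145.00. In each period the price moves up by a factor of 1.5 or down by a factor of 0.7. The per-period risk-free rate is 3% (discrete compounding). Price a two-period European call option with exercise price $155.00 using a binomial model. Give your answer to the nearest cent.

$27.47

Risk-neutral probability p = (1 + 0.03 − 0.7)/(1.5 − 0.7) = 0.3300/0.8000 = 0.4125
Terminal stock prices: S_uu = 326.2, S_ud = 152.2, S_dd = 71.05
Terminal payoffs (S − K): max(171.2, 0) = 171.2, max(-2.75, 0) = 0, max(-83.95, 0) = 0
Node u (S = 217.5): V_u = 1/1.03·[0.4125·171.2500 + 0.5875·0.0000] = 68.5831
Node d (S = 101.5): V_d = 1/1.03·[0.4125·0.0000 + 0.5875·0.0000] = 0.0000
Node 0 (S = 145): V_0 = 1/1.03·[0.4125·68.5831 + 0.5875·0.0000] = 27.4665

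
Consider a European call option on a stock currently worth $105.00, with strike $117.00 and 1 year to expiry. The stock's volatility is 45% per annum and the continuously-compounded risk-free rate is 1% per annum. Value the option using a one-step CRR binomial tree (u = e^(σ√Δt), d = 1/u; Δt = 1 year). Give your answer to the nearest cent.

CRR parameters: u = e^(σ√Δt) = e^(0.45·√1) = 1.5683, d = 1/u = 0.6376
Per-period rate: rΔt = 0.01·1 = 0.01, so R = e^0.01 = 1.0101
Risk-neutral probability p = (e^0.01 − 0.6376)/(1.5683 − 0.6376) = 0.3724/0.9307 = 0.4002
Terminal stock prices: S_u = 164.7, S_d = 66.95
Terminal payoffs (S − K): max(47.67, 0) = 47.67, max(-50.05, 0) = 0
Node 0 (S = 105): V_0 = e^(−0.01)·[0.4002·47.6728 + 0.5998·0.0000] = 18.8869

$18.89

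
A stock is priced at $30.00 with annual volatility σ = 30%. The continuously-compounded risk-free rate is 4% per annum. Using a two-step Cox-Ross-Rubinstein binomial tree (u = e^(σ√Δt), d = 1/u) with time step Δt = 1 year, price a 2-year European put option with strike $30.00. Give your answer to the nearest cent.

$3.22

CRR parameters: u = e^(σ√Δt) = e^(0.3·√1) = 1.3499, d = 1/u = 0.7408
Per-period rate: rΔt = 0.04·1 = 0.04, so R = e^0.04 = 1.0408
Risk-neutral probability p = (e^0.04 − 0.7408)/(1.3499 − 0.7408) = 0.3000/0.6090 = 0.4926
Terminal stock prices: S_uu = 54.66, S_ud = 30, S_dd = 16.46
Terminal payoffs (K − S): max(-24.66, 0) = 0, max(0, 0) = 0, max(13.54, 0) = 13.54
Node u (S = 40.5): V_u = e^(−0.04)·[0.4926·0.0000 + 0.5074·0.0000] = 0.0000
Node d (S = 22.22): V_d = e^(−0.04)·[0.4926·0.0000 + 0.5074·13.5357] = 6.5991
Node 0 (S = 30): V_0 = e^(−0.04)·[0.4926·0.0000 + 0.5074·6.5991] = 3.2173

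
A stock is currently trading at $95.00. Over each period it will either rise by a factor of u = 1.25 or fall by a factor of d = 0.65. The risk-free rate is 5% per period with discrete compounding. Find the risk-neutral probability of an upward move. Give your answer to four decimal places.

p = 0.6667

Risk-neutral probability p = (1 + 0.05 − 0.65)/(1.25 − 0.65) = 0.4000/0.6000 = 0.6667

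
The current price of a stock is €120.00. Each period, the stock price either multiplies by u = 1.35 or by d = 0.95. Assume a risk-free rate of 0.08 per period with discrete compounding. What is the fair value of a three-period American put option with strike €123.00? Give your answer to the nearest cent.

Risk-neutral probability p = (1 + 0.08 − 0.95)/(1.35 − 0.95) = 0.1300/0.4000 = 0.3250
Terminal stock prices: S_uuu = 295.2, S_uud = 207.8, S_udd = 146.2, S_ddd = 102.9
Terminal payoffs (K − S): max(-172.2, 0) = 0, max(-84.77, 0) = 0, max(-23.2, 0) = 0, max(20.12, 0) = 20.12
Node uu (S = 218.7): continuation = 1/1.08·[0.3250·0.0000 + 0.6750·0.0000] = 0.0000; exercise value = 0.0000 ≤ continuation, so V_uu = 0.0000
Node ud (S = 153.9): continuation = 1/1.08·[0.3250·0.0000 + 0.6750·0.0000] = 0.0000; exercise value = 0.0000 ≤ continuation, so V_ud = 0.0000
Node dd (S = 108.3): continuation = 1/1.08·[0.3250·0.0000 + 0.6750·20.1150] = 12.5719; exercise value = 14.7000 > continuation, so V_dd = 14.7000 (exercise)
Node u (S = 162): continuation = 1/1.08·[0.3250·0.0000 + 0.6750·0.0000] = 0.0000; exercise value = 0.0000 ≤ continuation, so V_u = 0.0000
Node d (S = 114): continuation = 1/1.08·[0.3250·0.0000 + 0.6750·14.7000] = 9.1875; exercise value = 9.0000 ≤ continuation, so V_d = 9.1875
Node 0 (S = 120): continuation = 1/1.08·[0.3250·0.0000 + 0.6750·9.1875] = 5.7422; exercise value = 3.0000 ≤ continuation, so V_0 = 5.7422

€5.74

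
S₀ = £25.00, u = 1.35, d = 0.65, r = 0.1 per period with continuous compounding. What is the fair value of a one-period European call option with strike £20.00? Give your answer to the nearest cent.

£8.09

Risk-neutral probability p = (e^0.1 − 0.65)/(1.35 − 0.65) = 0.4552/0.7000 = 0.6502
Terminal stock prices: S_u = 33.75, S_d = 16.25
Terminal payoffs (S − K): max(13.75, 0) = 13.75, max(-3.75, 0) = 0
Node 0 (S = 25): V_0 = e^(−0.1)·[0.6502·13.7500 + 0.3498·0.0000] = 8.0900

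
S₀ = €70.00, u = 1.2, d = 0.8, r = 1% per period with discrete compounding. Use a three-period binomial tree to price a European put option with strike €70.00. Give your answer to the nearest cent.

€9.15

Risk-neutral probability p = (1 + 0.01 − 0.8)/(1.2 − 0.8) = 0.2100/0.4000 = 0.5250
Terminal stock prices: S_uuu = 121, S_uud = 80.64, S_udd = 53.76, S_ddd = 35.84
Terminal payoffs (K − S): max(-50.96, 0) = 0, max(-10.64, 0) = 0, max(16.24, 0) = 16.24, max(34.16, 0) = 34.16
Node uu (S = 100.8): V_uu = 1/1.01·[0.5250·0.0000 + 0.4750·0.0000] = 0.0000
Node ud (S = 67.2): V_ud = 1/1.01·[0.5250·0.0000 + 0.4750·16.2400] = 7.6376
Node dd (S = 44.8): V_dd = 1/1.01·[0.5250·16.2400 + 0.4750·34.1600] = 24.5069
Node u (S = 84): V_u = 1/1.01·[0.5250·0.0000 + 0.4750·7.6376] = 3.5920
Node d (S = 56): V_d = 1/1.01·[0.5250·7.6376 + 0.4750·24.5069] = 15.4956
Node 0 (S = 70): V_0 = 1/1.01·[0.5250·3.5920 + 0.4750·15.4956] = 9.1546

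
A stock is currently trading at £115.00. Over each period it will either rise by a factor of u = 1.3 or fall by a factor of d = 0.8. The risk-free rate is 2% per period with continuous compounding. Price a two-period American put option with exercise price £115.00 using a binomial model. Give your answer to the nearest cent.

Risk-neutral probability p = (e^0.02 − 0.8)/(1.3 − 0.8) = 0.2202/0.5000 = 0.4404
Terminal stock prices: S_uu = 194.4, S_ud = 119.6, S_dd = 73.6
Terminal payoffs (K − S): max(-79.35, 0) = 0, max(-4.6, 0) = 0, max(41.4, 0) = 41.4
Node u (S = 149.5): continuation = e^(−0.02)·[0.4404·0.0000 + 0.5596·0.0000] = 0.0000; exercise value = 0.0000 ≤ continuation, so V_u = 0.0000
Node d (S = 92): continuation = e^(−0.02)·[0.4404·0.0000 + 0.5596·41.4000] = 22.7086; exercise value = 23.0000 > continuation, so V_d = 23.0000 (exercise)
Node 0 (S = 115): continuation = e^(−0.02)·[0.4404·0.0000 + 0.5596·23.0000] = 12.6159; exercise value = 0.0000 ≤ continuation, so V_0 = 12.6159

£12.62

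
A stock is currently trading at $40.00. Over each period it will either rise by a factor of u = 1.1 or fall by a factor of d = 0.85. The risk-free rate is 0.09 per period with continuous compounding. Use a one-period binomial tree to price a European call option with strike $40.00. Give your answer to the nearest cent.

Risk-neutral probability p = (e^0.09 − 0.85)/(1.1 − 0.85) = 0.2442/0.2500 = 0.9767
Terminal stock prices: S_u = 44, S_d = 34
Terminal payoffs (S − K): max(4, 0) = 4, max(-6, 0) = 0
Node 0 (S = 40): V_0 = e^(−0.09)·[0.9767·4.0000 + 0.0233·0.0000] = 3.5705

$3.57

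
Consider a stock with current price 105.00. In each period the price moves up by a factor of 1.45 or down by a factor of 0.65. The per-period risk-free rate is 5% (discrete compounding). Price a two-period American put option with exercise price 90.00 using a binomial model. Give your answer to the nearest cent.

Risk-neutral probability p = (1 + 0.05 − 0.65)/(1.45 − 0.65) = 0.4000/0.8000 = 0.5000
Terminal stock prices: S_uu = 220.8, S_ud = 98.96, S_dd = 44.36
Terminal payoffs (K − S): max(-130.8, 0) = 0, max(-8.963, 0) = 0, max(45.64, 0) = 45.64
Node u (S = 152.2): continuation = 1/1.05·[0.5000·0.0000 + 0.5000·0.0000] = 0.0000; exercise value = 0.0000 ≤ continuation, so V_u = 0.0000
Node d (S = 68.25): continuation = 1/1.05·[0.5000·0.0000 + 0.5000·45.6375] = 21.7321; exercise value = 21.7500 > continuation, so V_d = 21.7500 (exercise)
Node 0 (S = 105): continuation = 1/1.05·[0.5000·0.0000 + 0.5000·21.7500] = 10.3571; exercise value = 0.0000 ≤ continuation, so V_0 = 10.3571

10.36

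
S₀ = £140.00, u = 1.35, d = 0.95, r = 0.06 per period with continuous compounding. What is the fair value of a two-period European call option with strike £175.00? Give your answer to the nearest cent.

£7.18

Risk-neutral probability p = (e^0.06 − 0.95)/(1.35 − 0.95) = 0.1118/0.4000 = 0.2796
Terminal stock prices: S_uu = 255.2, S_ud = 179.5, S_dd = 126.3
Terminal payoffs (S − K): max(80.15, 0) = 80.15, max(4.55, 0) = 4.55, max(-48.65, 0) = 0
Node u (S = 189): V_u = e^(−0.06)·[0.2796·80.1500 + 0.7204·4.5500] = 24.1912
Node d (S = 133): V_d = e^(−0.06)·[0.2796·4.5500 + 0.7204·0.0000] = 1.1981
Node 0 (S = 140): V_0 = e^(−0.06)·[0.2796·24.1912 + 0.7204·1.1981] = 7.1826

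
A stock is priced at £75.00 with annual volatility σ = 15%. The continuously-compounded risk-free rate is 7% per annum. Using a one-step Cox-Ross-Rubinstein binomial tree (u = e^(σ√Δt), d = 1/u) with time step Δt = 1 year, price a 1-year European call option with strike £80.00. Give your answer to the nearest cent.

£4.68

CRR parameters: u = e^(σ√Δt) = e^(0.15·√1) = 1.1618, d = 1/u = 0.8607
Per-period rate: rΔt = 0.07·1 = 0.07, so R = e^0.07 = 1.0725
Risk-neutral probability p = (e^0.07 − 0.8607)/(1.1618 − 0.8607) = 0.2118/0.3011 = 0.7034
Terminal stock prices: S_u = 87.14, S_d = 64.55
Terminal payoffs (S − K): max(7.138, 0) = 7.138, max(-15.45, 0) = 0
Node 0 (S = 75): V_0 = e^(−0.07)·[0.7034·7.1376 + 0.2966·0.0000] = 4.6809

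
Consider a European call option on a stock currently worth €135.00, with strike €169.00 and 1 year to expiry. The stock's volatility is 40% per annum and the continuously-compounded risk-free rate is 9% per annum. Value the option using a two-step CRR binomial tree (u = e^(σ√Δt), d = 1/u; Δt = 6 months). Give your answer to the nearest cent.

€16.33

CRR parameters: u = e^(σ√Δt) = e^(0.4·√0.5) = 1.3269, d = 1/u = 0.7536
Per-period rate: rΔt = 0.09·0.5 = 0.045, so R = e^0.045 = 1.0460
Risk-neutral probability p = (e^0.045 − 0.7536)/(1.3269 − 0.7536) = 0.2924/0.5733 = 0.5100
Terminal stock prices: S_uu = 237.7, S_ud = 135, S_dd = 76.68
Terminal payoffs (S − K): max(68.69, 0) = 68.69, max(-34, 0) = 0, max(-92.32, 0) = 0
Node u (S = 179.1): V_u = e^(−0.045)·[0.5100·68.6883 + 0.4900·0.0000] = 33.4928
Node d (S = 101.7): V_d = e^(−0.045)·[0.5100·0.0000 + 0.4900·0.0000] = 0.0000
Node 0 (S = 135): V_0 = e^(−0.045)·[0.5100·33.4928 + 0.4900·0.0000] = 16.3313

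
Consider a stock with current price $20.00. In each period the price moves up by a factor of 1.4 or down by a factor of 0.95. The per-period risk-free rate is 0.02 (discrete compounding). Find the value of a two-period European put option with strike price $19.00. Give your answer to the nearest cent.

Risk-neutral probability p = (1 + 0.02 − 0.95)/(1.4 − 0.95) = 0.0700/0.4500 = 0.1556
Terminal stock prices: S_uu = 39.2, S_ud = 26.6, S_dd = 18.05
Terminal payoffs (K − S): max(-20.2, 0) = 0, max(-7.6, 0) = 0, max(0.95, 0) = 0.95
Node u (S = 28): V_u = 1/1.02·[0.1556·0.0000 + 0.8444·0.0000] = 0.0000
Node d (S = 19): V_d = 1/1.02·[0.1556·0.0000 + 0.8444·0.9500] = 0.7865
Node 0 (S = 20): V_0 = 1/1.02·[0.1556·0.0000 + 0.8444·0.7865] = 0.6511

$0.65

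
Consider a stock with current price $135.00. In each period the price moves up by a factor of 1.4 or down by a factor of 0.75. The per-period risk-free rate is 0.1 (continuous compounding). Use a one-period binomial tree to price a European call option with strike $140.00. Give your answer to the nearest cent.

Risk-neutral probability p = (e^0.1 − 0.75)/(1.4 − 0.75) = 0.3552/0.6500 = 0.5464
Terminal stock prices: S_u = 189, S_d = 101.2
Terminal payoffs (S − K): max(49, 0) = 49, max(-38.75, 0) = 0
Node 0 (S = 135): V_0 = e^(−0.1)·[0.5464·49.0000 + 0.4536·0.0000] = 24.2265

$24.23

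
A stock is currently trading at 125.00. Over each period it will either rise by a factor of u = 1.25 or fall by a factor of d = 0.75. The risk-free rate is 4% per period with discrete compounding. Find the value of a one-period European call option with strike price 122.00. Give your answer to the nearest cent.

19.10

Risk-neutral probability p = (1 + 0.04 − 0.75)/(1.25 − 0.75) = 0.2900/0.5000 = 0.5800
Terminal stock prices: S_u = 156.2, S_d = 93.75
Terminal payoffs (S − K): max(34.25, 0) = 34.25, max(-28.25, 0) = 0
Node 0 (S = 125): V_0 = 1/1.04·[0.5800·34.2500 + 0.4200·0.0000] = 19.1010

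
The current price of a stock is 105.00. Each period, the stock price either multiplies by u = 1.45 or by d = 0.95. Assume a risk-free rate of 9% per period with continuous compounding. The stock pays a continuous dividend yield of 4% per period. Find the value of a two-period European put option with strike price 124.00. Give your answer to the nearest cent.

15.53

Per-period risk-free factor R = e^0.09 = 1.0942; dividend-adjusted growth = e^(0.09−0.04) = 1.0513.
Risk-neutral probability p = (1.0513 − 0.95)/(1.45 − 0.95) = 0.1013/0.5000 = 0.2025
Terminal stock prices: S_uu = 220.8, S_ud = 144.6, S_dd = 94.76
Terminal payoffs (K − S): max(-96.76, 0) = 0, max(-20.64, 0) = 0, max(29.24, 0) = 29.24
Node u (S = 152.2): V_u = e^(−0.09)·[0.2025·0.0000 + 0.7975·0.0000] = 0.0000
Node d (S = 99.75): V_d = e^(−0.09)·[0.2025·0.0000 + 0.7975·29.2375] = 21.3089
Node 0 (S = 105): V_0 = e^(−0.09)·[0.2025·0.0000 + 0.7975·21.3089] = 15.5304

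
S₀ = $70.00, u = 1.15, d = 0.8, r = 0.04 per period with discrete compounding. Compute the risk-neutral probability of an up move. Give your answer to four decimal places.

p = 0.6857

Risk-neutral probability p = (1 + 0.04 − 0.8)/(1.15 − 0.8) = 0.2400/0.3500 = 0.6857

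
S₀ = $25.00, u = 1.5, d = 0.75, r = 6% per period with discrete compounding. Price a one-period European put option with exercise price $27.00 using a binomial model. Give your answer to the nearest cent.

Risk-neutral probability p = (1 + 0.06 − 0.75)/(1.5 − 0.75) = 0.3100/0.7500 = 0.4133
Terminal stock prices: S_u = 37.5, S_d = 18.75
Terminal payoffs (K − S): max(-10.5, 0) = 0, max(8.25, 0) = 8.25
Node 0 (S = 25): V_0 = 1/1.06·[0.4133·0.0000 + 0.5867·8.2500] = 4.5660

$4.57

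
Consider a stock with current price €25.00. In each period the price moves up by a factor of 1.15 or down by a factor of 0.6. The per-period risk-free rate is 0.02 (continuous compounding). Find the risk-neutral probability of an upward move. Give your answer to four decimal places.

Risk-neutral probability p = (e^0.02 − 0.6)/(1.15 − 0.6) = 0.4202/0.5500 = 0.7640

p = 0.7640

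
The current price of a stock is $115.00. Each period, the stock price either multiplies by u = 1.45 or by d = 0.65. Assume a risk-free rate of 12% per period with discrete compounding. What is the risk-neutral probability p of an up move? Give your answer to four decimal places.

p = 0.5875

Risk-neutral probability p = (1 + 0.12 − 0.65)/(1.45 − 0.65) = 0.4700/0.8000 = 0.5875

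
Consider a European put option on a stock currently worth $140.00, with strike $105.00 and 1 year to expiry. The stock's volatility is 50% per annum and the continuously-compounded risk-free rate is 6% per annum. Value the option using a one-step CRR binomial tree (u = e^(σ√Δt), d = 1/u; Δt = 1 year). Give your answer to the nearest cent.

$10.65

CRR parameters: u = e^(σ√Δt) = e^(0.5·√1) = 1.6487, d = 1/u = 0.6065
Per-period rate: rΔt = 0.06·1 = 0.06, so R = e^0.06 = 1.0618
Risk-neutral probability p = (e^0.06 − 0.6065)/(1.6487 − 0.6065) = 0.4553/1.0422 = 0.4369
Terminal stock prices: S_u = 230.8, S_d = 84.91
Terminal payoffs (K − S): max(-125.8, 0) = 0, max(20.09, 0) = 20.09
Node 0 (S = 140): V_0 = e^(−0.06)·[0.4369·0.0000 + 0.5631·20.0857] = 10.6521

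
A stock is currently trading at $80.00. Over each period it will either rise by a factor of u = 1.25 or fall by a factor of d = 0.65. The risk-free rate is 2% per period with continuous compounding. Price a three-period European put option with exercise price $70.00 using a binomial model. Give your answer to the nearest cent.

$9.64

Risk-neutral probability p = (e^0.02 − 0.65)/(1.25 − 0.65) = 0.3702/0.6000 = 0.6170
Terminal stock prices: S_uuu = 156.2, S_uud = 81.25, S_udd = 42.25, S_ddd = 21.97
Terminal payoffs (K − S): max(-86.25, 0) = 0, max(-11.25, 0) = 0, max(27.75, 0) = 27.75, max(48.03, 0) = 48.03
Node uu (S = 125): V_uu = e^(−0.02)·[0.6170·0.0000 + 0.3830·0.0000] = 0.0000
Node ud (S = 65): V_ud = e^(−0.02)·[0.6170·0.0000 + 0.3830·27.7500] = 10.4177
Node dd (S = 33.8): V_dd = e^(−0.02)·[0.6170·27.7500 + 0.3830·48.0300] = 34.8139
Node u (S = 100): V_u = e^(−0.02)·[0.6170·0.0000 + 0.3830·10.4177] = 3.9110
Node d (S = 52): V_d = e^(−0.02)·[0.6170·10.4177 + 0.3830·34.8139] = 19.3701
Node 0 (S = 80): V_0 = e^(−0.02)·[0.6170·3.9110 + 0.3830·19.3701] = 9.6371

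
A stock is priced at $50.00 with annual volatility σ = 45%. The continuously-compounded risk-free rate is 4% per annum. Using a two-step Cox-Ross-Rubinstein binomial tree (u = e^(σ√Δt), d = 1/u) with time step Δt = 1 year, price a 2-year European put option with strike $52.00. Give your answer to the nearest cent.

CRR parameters: u = e^(σ√Δt) = e^(0.45·√1) = 1.5683, d = 1/u = 0.6376
Per-period rate: rΔt = 0.04·1 = 0.04, so R = e^0.04 = 1.0408
Risk-neutral probability p = (e^0.04 − 0.6376)/(1.5683 − 0.6376) = 0.4032/0.9307 = 0.4332
Terminal stock prices: S_uu = 123, S_ud = 50, S_dd = 20.33
Terminal payoffs (K − S): max(-70.98, 0) = 0, max(2, 0) = 2, max(31.67, 0) = 31.67
Node u (S = 78.42): V_u = e^(−0.04)·[0.4332·0.0000 + 0.5668·2.0000] = 1.0891
Node d (S = 31.88): V_d = e^(−0.04)·[0.4332·2.0000 + 0.5668·31.6715] = 18.0796
Node 0 (S = 50): V_0 = e^(−0.04)·[0.4332·1.0891 + 0.5668·18.0796] = 10.2989

$10.30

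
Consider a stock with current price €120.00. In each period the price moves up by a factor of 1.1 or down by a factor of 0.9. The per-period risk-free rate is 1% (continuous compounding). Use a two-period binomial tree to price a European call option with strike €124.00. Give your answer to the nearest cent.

Risk-neutral probability p = (e^0.01 − 0.9)/(1.1 − 0.9) = 0.1101/0.2000 = 0.5503
Terminal stock prices: S_uu = 145.2, S_ud = 118.8, S_dd = 97.2
Terminal payoffs (S − K): max(21.2, 0) = 21.2, max(-5.2, 0) = 0, max(-26.8, 0) = 0
Node u (S = 132): V_u = e^(−0.01)·[0.5503·21.2000 + 0.4497·0.0000] = 11.5492
Node d (S = 108): V_d = e^(−0.01)·[0.5503·0.0000 + 0.4497·0.0000] = 0.0000
Node 0 (S = 120): V_0 = e^(−0.01)·[0.5503·11.5492 + 0.4497·0.0000] = 6.2917

€6.29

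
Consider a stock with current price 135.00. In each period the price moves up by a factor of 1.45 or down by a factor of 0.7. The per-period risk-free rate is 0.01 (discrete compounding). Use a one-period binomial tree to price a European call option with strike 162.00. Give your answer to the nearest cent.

Risk-neutral probability p = (1 + 0.01 − 0.7)/(1.45 − 0.7) = 0.3100/0.7500 = 0.4133
Terminal stock prices: S_u = 195.8, S_d = 94.5
Terminal payoffs (S − K): max(33.75, 0) = 33.75, max(-67.5, 0) = 0
Node 0 (S = 135): V_0 = 1/1.01·[0.4133·33.7500 + 0.5867·0.0000] = 13.8119

13.81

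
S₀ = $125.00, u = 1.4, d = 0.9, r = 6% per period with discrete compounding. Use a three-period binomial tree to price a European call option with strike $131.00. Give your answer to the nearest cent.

$25.54

Risk-neutral probability p = (1 + 0.06 − 0.9)/(1.4 − 0.9) = 0.1600/0.5000 = 0.3200
Terminal stock prices: S_uuu = 343, S_uud = 220.5, S_udd = 141.8, S_ddd = 91.13
Terminal payoffs (S − K): max(212, 0) = 212, max(89.5, 0) = 89.5, max(10.75, 0) = 10.75, max(-39.87, 0) = 0
Node uu (S = 245): V_uu = 1/1.06·[0.3200·212.0000 + 0.6800·89.5000] = 121.4151
Node ud (S = 157.5): V_ud = 1/1.06·[0.3200·89.5000 + 0.6800·10.7500] = 33.9151
Node dd (S = 101.2): V_dd = 1/1.06·[0.3200·10.7500 + 0.6800·0.0000] = 3.2453
Node u (S = 175): V_u = 1/1.06·[0.3200·121.4151 + 0.6800·33.9151] = 58.4105
Node d (S = 112.5): V_d = 1/1.06·[0.3200·33.9151 + 0.6800·3.2453] = 12.3204
Node 0 (S = 125): V_0 = 1/1.06·[0.3200·58.4105 + 0.6800·12.3204] = 25.5370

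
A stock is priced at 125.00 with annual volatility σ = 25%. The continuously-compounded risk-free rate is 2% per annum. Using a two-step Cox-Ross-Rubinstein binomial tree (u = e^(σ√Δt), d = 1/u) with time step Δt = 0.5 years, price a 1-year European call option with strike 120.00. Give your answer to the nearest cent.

CRR parameters: u = e^(σ√Δt) = e^(0.25·√0.5) = 1.1934, d = 1/u = 0.8380
Per-period rate: rΔt = 0.02·0.5 = 0.01, so R = e^0.01 = 1.0101
Risk-neutral probability p = (e^0.01 − 0.8380)/(1.1934 − 0.8380) = 0.1721/0.3554 = 0.4842
Terminal stock prices: S_uu = 178, S_ud = 125, S_dd = 87.77
Terminal payoffs (S − K): max(58.01, 0) = 58.01, max(5, 0) = 5, max(-32.23, 0) = 0
Node u (S = 149.2): V_u = e^(−0.01)·[0.4842·58.0149 + 0.5158·5.0000] = 30.3646
Node d (S = 104.7): V_d = e^(−0.01)·[0.4842·5.0000 + 0.5158·0.0000] = 2.3969
Node 0 (S = 125): V_0 = e^(−0.01)·[0.4842·30.3646 + 0.5158·2.3969] = 15.7802

15.78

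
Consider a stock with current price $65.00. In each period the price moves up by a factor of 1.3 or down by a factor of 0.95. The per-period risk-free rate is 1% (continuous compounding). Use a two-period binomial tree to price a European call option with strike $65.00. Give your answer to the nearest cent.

Risk-neutral probability p = (e^0.01 − 0.95)/(1.3 − 0.95) = 0.0601/0.3500 = 0.1716
Terminal stock prices: S_uu = 109.9, S_ud = 80.27, S_dd = 58.66
Terminal payoffs (S − K): max(44.85, 0) = 44.85, max(15.27, 0) = 15.27, max(-6.337, 0) = 0
Node u (S = 84.5): V_u = e^(−0.01)·[0.1716·44.8500 + 0.8284·15.2750] = 20.1468
Node d (S = 61.75): V_d = e^(−0.01)·[0.1716·15.2750 + 0.8284·0.0000] = 2.5947
Node 0 (S = 65): V_0 = e^(−0.01)·[0.1716·20.1468 + 0.8284·2.5947] = 5.5503

$5.55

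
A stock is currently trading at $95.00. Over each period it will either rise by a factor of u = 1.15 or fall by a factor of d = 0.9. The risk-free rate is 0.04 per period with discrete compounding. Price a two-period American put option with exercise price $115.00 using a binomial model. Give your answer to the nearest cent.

$20.00

Risk-neutral probability p = (1 + 0.04 − 0.9)/(1.15 − 0.9) = 0.1400/0.2500 = 0.5600
Terminal stock prices: S_uu = 125.6, S_ud = 98.32, S_dd = 76.95
Terminal payoffs (K − S): max(-10.64, 0) = 0, max(16.68, 0) = 16.68, max(38.05, 0) = 38.05
Node u (S = 109.2): continuation = 1/1.04·[0.5600·0.0000 + 0.4400·16.6750] = 7.0548; exercise value = 5.7500 ≤ continuation, so V_u = 7.0548
Node d (S = 85.5): continuation = 1/1.04·[0.5600·16.6750 + 0.4400·38.0500] = 25.0769; exercise value = 29.5000 > continuation, so V_d = 29.5000 (exercise)
Node 0 (S = 95): continuation = 1/1.04·[0.5600·7.0548 + 0.4400·29.5000] = 16.2795; exercise value = 20.0000 > continuation, so V_0 = 20.0000 (exercise)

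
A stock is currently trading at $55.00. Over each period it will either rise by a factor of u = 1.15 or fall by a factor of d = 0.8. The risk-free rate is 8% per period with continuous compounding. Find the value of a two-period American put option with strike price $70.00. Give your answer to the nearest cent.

$15.00

Risk-neutral probability p = (e^0.08 − 0.8)/(1.15 − 0.8) = 0.2833/0.3500 = 0.8094
Terminal stock prices: S_uu = 72.74, S_ud = 50.6, S_dd = 35.2
Terminal payoffs (K − S): max(-2.737, 0) = 0, max(19.4, 0) = 19.4, max(34.8, 0) = 34.8
Node u (S = 63.25): continuation = e^(−0.08)·[0.8094·0.0000 + 0.1906·19.4000] = 3.4135; exercise value = 6.7500 > continuation, so V_u = 6.7500 (exercise)
Node d (S = 44): continuation = e^(−0.08)·[0.8094·19.4000 + 0.1906·34.8000] = 20.6181; exercise value = 26.0000 > continuation, so V_d = 26.0000 (exercise)
Node 0 (S = 55): continuation = e^(−0.08)·[0.8094·6.7500 + 0.1906·26.0000] = 9.6181; exercise value = 15.0000 > continuation, so V_0 = 15.0000 (exercise)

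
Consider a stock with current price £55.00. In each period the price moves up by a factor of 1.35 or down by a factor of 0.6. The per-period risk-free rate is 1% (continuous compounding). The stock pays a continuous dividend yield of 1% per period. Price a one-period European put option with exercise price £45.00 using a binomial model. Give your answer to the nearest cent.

Per-period risk-free factor R = e^0.01 = 1.0101; dividend-adjusted growth = e^(0.01−0.01) = 1.0000.
Risk-neutral probability p = (1.0000 − 0.6)/(1.35 − 0.6) = 0.4000/0.7500 = 0.5333
Terminal stock prices: S_u = 74.25, S_d = 33
Terminal payoffs (K − S): max(-29.25, 0) = 0, max(12, 0) = 12
Node 0 (S = 55): V_0 = e^(−0.01)·[0.5333·0.0000 + 0.4667·12.0000] = 5.5443

£5.54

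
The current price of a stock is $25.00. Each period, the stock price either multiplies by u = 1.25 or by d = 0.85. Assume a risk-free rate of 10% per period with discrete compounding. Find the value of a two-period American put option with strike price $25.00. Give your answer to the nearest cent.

$1.28

Risk-neutral probability p = (1 + 0.1 − 0.85)/(1.25 − 0.85) = 0.2500/0.4000 = 0.6250
Terminal stock prices: S_uu = 39.06, S_ud = 26.56, S_dd = 18.06
Terminal payoffs (K − S): max(-14.06, 0) = 0, max(-1.562, 0) = 0, max(6.938, 0) = 6.938
Node u (S = 31.25): continuation = 1/1.1·[0.6250·0.0000 + 0.3750·0.0000] = 0.0000; exercise value = 0.0000 ≤ continuation, so V_u = 0.0000
Node d (S = 21.25): continuation = 1/1.1·[0.6250·0.0000 + 0.3750·6.9375] = 2.3651; exercise value = 3.7500 > continuation, so V_d = 3.7500 (exercise)
Node 0 (S = 25): continuation = 1/1.1·[0.6250·0.0000 + 0.3750·3.7500] = 1.2784; exercise value = 0.0000 ≤ continuation, so V_0 = 1.2784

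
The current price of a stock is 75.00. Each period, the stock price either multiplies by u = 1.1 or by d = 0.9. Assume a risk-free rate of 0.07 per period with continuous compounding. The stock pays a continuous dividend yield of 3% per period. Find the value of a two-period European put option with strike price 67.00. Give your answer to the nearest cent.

Per-period risk-free factor R = e^0.07 = 1.0725; dividend-adjusted growth = e^(0.07−0.03) = 1.0408.
Risk-neutral probability p = (1.0408 − 0.9)/(1.1 − 0.9) = 0.1408/0.2000 = 0.7041
Terminal stock prices: S_uu = 90.75, S_ud = 74.25, S_dd = 60.75
Terminal payoffs (K − S): max(-23.75, 0) = 0, max(-7.25, 0) = 0, max(6.25, 0) = 6.25
Node u (S = 82.5): V_u = e^(−0.07)·[0.7041·0.0000 + 0.2959·0.0000] = 0.0000
Node d (S = 67.5): V_d = e^(−0.07)·[0.7041·0.0000 + 0.2959·6.2500] = 1.7246
Node 0 (S = 75): V_0 = e^(−0.07)·[0.7041·0.0000 + 0.2959·1.7246] = 0.4759

0.48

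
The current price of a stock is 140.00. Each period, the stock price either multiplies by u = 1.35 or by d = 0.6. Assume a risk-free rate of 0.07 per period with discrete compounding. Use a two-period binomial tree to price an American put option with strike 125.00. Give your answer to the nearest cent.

Risk-neutral probability p = (1 + 0.07 − 0.6)/(1.35 − 0.6) = 0.4700/0.7500 = 0.6267
Terminal stock prices: S_uu = 255.2, S_ud = 113.4, S_dd = 50.4
Terminal payoffs (K − S): max(-130.2, 0) = 0, max(11.6, 0) = 11.6, max(74.6, 0) = 74.6
Node u (S = 189): continuation = 1/1.07·[0.6267·0.0000 + 0.3733·11.6000] = 4.0474; exercise value = 0.0000 ≤ continuation, so V_u = 4.0474
Node d (S = 84): continuation = 1/1.07·[0.6267·11.6000 + 0.3733·74.6000] = 32.8224; exercise value = 41.0000 > continuation, so V_d = 41.0000 (exercise)
Node 0 (S = 140): continuation = 1/1.07·[0.6267·4.0474 + 0.3733·41.0000] = 16.6757; exercise value = 0.0000 ≤ continuation, so V_0 = 16.6757

16.68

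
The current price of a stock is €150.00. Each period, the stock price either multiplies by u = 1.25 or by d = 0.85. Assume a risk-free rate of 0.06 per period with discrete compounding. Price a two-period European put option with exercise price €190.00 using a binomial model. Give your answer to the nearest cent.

Risk-neutral probability p = (1 + 0.06 − 0.85)/(1.25 − 0.85) = 0.2100/0.4000 = 0.5250
Terminal stock prices: S_uu = 234.4, S_ud = 159.4, S_dd = 108.4
Terminal payoffs (K − S): max(-44.38, 0) = 0, max(30.62, 0) = 30.62, max(81.63, 0) = 81.63
Node u (S = 187.5): V_u = 1/1.06·[0.5250·0.0000 + 0.4750·30.6250] = 13.7235
Node d (S = 127.5): V_d = 1/1.06·[0.5250·30.6250 + 0.4750·81.6250] = 51.7453
Node 0 (S = 150): V_0 = 1/1.06·[0.5250·13.7235 + 0.4750·51.7453] = 29.9847

€29.98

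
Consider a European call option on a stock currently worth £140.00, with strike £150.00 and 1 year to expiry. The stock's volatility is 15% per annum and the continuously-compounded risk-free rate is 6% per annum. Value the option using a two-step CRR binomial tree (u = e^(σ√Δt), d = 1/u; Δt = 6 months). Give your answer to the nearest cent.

£8.27

CRR parameters: u = e^(σ√Δt) = e^(0.15·√0.5) = 1.1119, d = 1/u = 0.8994
Per-period rate: rΔt = 0.06·0.5 = 0.03, so R = e^0.03 = 1.0305
Risk-neutral probability p = (e^0.03 − 0.8994)/(1.1119 − 0.8994) = 0.1311/0.2125 = 0.6168
Terminal stock prices: S_uu = 173.1, S_ud = 140, S_dd = 113.2
Terminal payoffs (S − K): max(23.08, 0) = 23.08, max(-10, 0) = 0, max(-36.76, 0) = 0
Node u (S = 155.7): V_u = e^(−0.03)·[0.6168·23.0836 + 0.3832·0.0000] = 13.8172
Node d (S = 125.9): V_d = e^(−0.03)·[0.6168·0.0000 + 0.3832·0.0000] = 0.0000
Node 0 (S = 140): V_0 = e^(−0.03)·[0.6168·13.8172 + 0.3832·0.0000] = 8.2706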